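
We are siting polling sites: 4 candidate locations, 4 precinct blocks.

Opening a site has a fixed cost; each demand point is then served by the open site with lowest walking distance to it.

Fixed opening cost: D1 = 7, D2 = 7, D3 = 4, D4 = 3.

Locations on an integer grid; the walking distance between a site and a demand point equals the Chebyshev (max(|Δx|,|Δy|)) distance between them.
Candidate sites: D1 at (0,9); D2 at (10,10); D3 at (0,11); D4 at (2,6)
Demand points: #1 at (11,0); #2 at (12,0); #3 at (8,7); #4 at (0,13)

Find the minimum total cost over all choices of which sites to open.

Open {D3, D4}: assign each demand point to its cheapest open site.
  #1→D4 9, #2→D4 10, #3→D4 6, #4→D3 2
  walking distance 27, fixed 7 → total 34.
Compare {D4}: walking distance 32 + fixed 3 = 35.
Compare {D2, D3}: walking distance 25 + fixed 11 = 36.
Compare {D3}: walking distance 33 + fixed 4 = 37.
All other subsets cost ≥ 35. Minimum total cost: 34.

34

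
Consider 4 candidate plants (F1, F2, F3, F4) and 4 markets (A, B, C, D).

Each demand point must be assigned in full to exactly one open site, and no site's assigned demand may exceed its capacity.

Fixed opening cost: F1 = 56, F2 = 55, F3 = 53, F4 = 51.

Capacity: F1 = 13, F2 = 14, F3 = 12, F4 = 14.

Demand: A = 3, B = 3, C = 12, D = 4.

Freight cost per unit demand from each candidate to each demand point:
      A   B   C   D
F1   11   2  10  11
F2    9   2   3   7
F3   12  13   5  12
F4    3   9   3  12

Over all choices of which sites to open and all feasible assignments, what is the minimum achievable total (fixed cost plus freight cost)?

203

Open {F2, F4}; cheapest assignment that respects the capacities:
  F2 (cap 14, load 10): A, B, D — cost 3×9 + 3×2 + 4×7 = 61
  F4 (cap 14, load 12): C — cost 12×3 = 36
  Shipping 97, fixed 106 → total 203.
  Any other capacity-feasible assignment to {F2, F4} ships for at least 97.
Compare {F1, F4}: its best feasible assignment gives total 226.
Compare {F2, F3}: its best feasible assignment gives total 229.
Every other set of open sites that can feasibly serve all demand totals ≥ 226 even under its best assignment. Minimum: 203.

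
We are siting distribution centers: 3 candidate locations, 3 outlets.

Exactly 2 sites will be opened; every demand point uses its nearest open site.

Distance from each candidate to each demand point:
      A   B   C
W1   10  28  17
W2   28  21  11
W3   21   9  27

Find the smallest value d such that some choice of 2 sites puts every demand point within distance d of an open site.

17

Open {W1, W3}.
  Farthest demand point is C at distance 17 (to W1); all others are ≤ 17.
With {W1, W2} the worst case is 21.
With {W2, W3} the worst case is 21.
No size-2 selection achieves below 17.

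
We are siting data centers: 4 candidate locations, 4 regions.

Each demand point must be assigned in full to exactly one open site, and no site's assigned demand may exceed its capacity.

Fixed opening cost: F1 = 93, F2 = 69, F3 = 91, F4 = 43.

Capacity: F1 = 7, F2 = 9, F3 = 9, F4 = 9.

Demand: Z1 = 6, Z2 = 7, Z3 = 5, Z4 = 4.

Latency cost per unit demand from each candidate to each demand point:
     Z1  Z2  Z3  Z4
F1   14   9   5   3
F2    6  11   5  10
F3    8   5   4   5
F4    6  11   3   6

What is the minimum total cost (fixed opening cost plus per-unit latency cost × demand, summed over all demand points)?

313

Open {F2, F3, F4}; cheapest assignment that respects the capacities:
  F2 (cap 9, load 6): Z1 — cost 6×6 = 36
  F3 (cap 9, load 7): Z2 — cost 7×5 = 35
  F4 (cap 9, load 9): Z3, Z4 — cost 5×3 + 4×6 = 39
  Shipping 110, fixed 203 → total 313.
  Any other capacity-feasible assignment to {F2, F3, F4} ships for at least 110.
Compare {F1, F2, F4}: its best feasible assignment gives total 343.
Compare {F1, F3, F4}: its best feasible assignment gives total 366.
Every other set of open sites that can feasibly serve all demand totals ≥ 343 even under its best assignment. Minimum: 313.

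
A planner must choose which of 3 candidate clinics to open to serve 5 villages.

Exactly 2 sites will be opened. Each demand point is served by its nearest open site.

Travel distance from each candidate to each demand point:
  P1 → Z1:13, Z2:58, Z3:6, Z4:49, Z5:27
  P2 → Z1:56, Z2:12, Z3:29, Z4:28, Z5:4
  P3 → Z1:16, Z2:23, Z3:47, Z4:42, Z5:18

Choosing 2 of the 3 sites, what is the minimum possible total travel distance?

63

Open {P1, P2}.
  Z1→P1 13, Z2→P2 12, Z3→P1 6, Z4→P2 28, Z5→P2 4  ⇒ total 63.
Compare {P2, P3}: total 89.
Compare {P1, P3}: total 102.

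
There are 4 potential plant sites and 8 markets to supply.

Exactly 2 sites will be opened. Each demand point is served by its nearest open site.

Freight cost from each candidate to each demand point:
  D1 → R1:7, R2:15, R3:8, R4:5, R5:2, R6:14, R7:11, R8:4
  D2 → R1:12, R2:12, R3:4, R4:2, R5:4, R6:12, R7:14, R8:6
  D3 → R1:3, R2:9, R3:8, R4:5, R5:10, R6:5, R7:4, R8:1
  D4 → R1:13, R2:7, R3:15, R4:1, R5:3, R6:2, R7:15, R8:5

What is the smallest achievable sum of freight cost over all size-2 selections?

Open {D3, D4}.
  R1→D3 3, R2→D4 7, R3→D3 8, R4→D4 1, R5→D4 3, R6→D4 2, R7→D3 4, R8→D3 1  ⇒ total 29.
Compare {D2, D3}: total 32.
Compare {D1, D3}: total 37.
No size-2 selection does better; minimum is 29.

29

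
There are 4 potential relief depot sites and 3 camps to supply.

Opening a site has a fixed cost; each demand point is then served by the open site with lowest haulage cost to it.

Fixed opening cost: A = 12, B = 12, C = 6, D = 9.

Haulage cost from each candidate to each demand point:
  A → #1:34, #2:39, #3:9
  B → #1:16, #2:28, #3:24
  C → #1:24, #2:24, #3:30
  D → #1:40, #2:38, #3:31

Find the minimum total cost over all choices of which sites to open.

75

Open {A, C}: assign each demand point to its cheapest open site.
  #1→C 24, #2→C 24, #3→A 9
  haulage cost 57, fixed 18 → total 75.
Compare {A, B}: haulage cost 53 + fixed 24 = 77.
Compare {A, B, C}: haulage cost 49 + fixed 30 = 79.
Compare {B}: haulage cost 68 + fixed 12 = 80.
All other subsets cost ≥ 77. Minimum total cost: 75.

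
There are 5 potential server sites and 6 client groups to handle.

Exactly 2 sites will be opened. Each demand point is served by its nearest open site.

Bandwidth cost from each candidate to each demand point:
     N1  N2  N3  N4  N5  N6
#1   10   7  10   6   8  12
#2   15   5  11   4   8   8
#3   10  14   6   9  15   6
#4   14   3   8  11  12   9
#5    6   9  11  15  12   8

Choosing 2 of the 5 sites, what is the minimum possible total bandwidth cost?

39

Open {#2, #3}.
  N1→#3 10, N2→#2 5, N3→#3 6, N4→#2 4, N5→#2 8, N6→#3 6  ⇒ total 39.
Compare {#2, #5}: total 42.
Compare {#1, #3}: total 43.
No size-2 selection does better; minimum is 39.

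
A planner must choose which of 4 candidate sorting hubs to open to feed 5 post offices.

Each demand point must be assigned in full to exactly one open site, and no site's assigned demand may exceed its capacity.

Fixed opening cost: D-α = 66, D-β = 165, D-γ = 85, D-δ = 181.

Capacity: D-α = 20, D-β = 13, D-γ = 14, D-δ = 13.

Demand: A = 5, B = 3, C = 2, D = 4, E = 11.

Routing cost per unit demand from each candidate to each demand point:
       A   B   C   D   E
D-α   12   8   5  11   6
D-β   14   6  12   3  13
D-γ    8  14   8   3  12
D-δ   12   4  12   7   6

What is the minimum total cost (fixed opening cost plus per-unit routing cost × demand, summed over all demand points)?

303

Open {D-α, D-γ}; cheapest assignment that respects the capacities:
  D-α (cap 20, load 16): B, C, E — cost 3×8 + 2×5 + 11×6 = 100
  D-γ (cap 14, load 9): A, D — cost 5×8 + 4×3 = 52
  Shipping 152, fixed 151 → total 303.
  Any other capacity-feasible assignment to {D-α, D-γ} ships for at least 152.
Compare {D-α, D-β}: its best feasible assignment gives total 397.
Compare {D-α, D-δ}: its best feasible assignment gives total 423.
Every other set of open sites that can feasibly serve all demand totals ≥ 397 even under its best assignment. Minimum: 303.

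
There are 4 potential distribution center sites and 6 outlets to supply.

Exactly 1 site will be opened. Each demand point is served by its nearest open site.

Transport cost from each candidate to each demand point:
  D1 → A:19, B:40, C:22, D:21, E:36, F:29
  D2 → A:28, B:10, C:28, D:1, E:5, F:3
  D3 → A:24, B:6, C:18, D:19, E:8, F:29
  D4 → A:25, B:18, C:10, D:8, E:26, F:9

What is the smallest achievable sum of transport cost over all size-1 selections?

Open {D2}.
  A→D2 28, B→D2 10, C→D2 28, D→D2 1, E→D2 5, F→D2 3  ⇒ total 75.
Compare {D4}: total 96.
Compare {D3}: total 104.
No size-1 selection does better; minimum is 75.

75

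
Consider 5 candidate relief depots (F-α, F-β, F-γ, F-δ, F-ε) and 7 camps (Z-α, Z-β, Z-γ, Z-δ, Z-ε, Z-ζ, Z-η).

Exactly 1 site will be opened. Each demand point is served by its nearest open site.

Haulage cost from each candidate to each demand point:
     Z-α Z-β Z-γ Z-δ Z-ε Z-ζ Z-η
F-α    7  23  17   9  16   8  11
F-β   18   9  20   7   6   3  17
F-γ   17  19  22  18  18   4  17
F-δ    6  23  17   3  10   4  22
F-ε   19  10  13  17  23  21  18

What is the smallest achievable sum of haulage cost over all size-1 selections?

80

Open {F-β}.
  Z-α→F-β 18, Z-β→F-β 9, Z-γ→F-β 20, Z-δ→F-β 7, Z-ε→F-β 6, Z-ζ→F-β 3, Z-η→F-β 17  ⇒ total 80.
Compare {F-δ}: total 85.
Compare {F-α}: total 91.
No size-1 selection does better; minimum is 80.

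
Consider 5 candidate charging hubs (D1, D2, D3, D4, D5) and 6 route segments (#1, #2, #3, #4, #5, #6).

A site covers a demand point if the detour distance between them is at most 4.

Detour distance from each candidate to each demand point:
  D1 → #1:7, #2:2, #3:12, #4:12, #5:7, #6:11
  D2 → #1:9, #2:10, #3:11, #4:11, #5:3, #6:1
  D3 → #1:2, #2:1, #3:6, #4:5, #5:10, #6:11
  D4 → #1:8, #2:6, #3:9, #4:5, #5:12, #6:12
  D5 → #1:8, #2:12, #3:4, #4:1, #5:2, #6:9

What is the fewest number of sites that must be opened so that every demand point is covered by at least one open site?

Coverage sets (demand points within 4 of each site):
  D1: {#2}
  D2: {#5, #6}
  D3: {#1, #2}
  D4: {}
  D5: {#3, #4, #5}
No 2 sites suffice: every size-2 union leaves at least one demand point uncovered.
But {D2, D3, D5} covers everything, so the minimum is 3.

3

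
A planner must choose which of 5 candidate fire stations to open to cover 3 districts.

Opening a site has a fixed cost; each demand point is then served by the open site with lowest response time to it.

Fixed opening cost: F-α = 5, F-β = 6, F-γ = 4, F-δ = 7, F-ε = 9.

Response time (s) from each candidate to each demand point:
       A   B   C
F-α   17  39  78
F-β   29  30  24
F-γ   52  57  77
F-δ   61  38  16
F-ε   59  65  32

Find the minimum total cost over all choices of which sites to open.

Open {F-α, F-β, F-δ}: assign each demand point to its cheapest open site.
  A→F-α 17, B→F-β 30, C→F-δ 16
  response time 63, fixed 18 → total 81.
Compare {F-α, F-β}: response time 71 + fixed 11 = 82.
Compare {F-α, F-δ}: response time 71 + fixed 12 = 83.
Compare {F-α, F-β, F-γ, F-δ}: response time 63 + fixed 22 = 85.
All other subsets cost ≥ 82. Minimum total cost: 81.

81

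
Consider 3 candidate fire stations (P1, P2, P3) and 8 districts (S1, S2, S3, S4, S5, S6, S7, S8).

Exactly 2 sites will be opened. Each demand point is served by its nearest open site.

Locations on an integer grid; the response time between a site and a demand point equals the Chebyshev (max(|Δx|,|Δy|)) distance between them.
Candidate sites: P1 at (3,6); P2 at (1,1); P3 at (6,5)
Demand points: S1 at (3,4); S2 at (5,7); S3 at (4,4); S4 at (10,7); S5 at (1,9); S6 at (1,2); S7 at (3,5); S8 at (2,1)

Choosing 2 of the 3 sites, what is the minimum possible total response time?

19

Open {P1, P2}.
  S1→P1 2, S2→P1 2, S3→P1 2, S4→P1 7, S5→P1 3, S6→P2 1, S7→P1 1, S8→P2 1  ⇒ total 19.
Compare {P2, P3}: total 21.
Compare {P1, P3}: total 22.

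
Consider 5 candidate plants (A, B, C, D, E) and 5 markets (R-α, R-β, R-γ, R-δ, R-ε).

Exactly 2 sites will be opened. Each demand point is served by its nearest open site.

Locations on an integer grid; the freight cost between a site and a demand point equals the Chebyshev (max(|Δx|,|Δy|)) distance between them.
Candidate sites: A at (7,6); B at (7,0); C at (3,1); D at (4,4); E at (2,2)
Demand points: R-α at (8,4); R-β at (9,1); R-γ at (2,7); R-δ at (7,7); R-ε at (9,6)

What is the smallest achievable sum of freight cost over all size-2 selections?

Open {A, B}.
  R-α→A 2, R-β→B 2, R-γ→A 5, R-δ→A 1, R-ε→A 2  ⇒ total 12.
Compare {A, D}: total 13.
Compare {A, C}: total 15.
No size-2 selection does better; minimum is 12.

12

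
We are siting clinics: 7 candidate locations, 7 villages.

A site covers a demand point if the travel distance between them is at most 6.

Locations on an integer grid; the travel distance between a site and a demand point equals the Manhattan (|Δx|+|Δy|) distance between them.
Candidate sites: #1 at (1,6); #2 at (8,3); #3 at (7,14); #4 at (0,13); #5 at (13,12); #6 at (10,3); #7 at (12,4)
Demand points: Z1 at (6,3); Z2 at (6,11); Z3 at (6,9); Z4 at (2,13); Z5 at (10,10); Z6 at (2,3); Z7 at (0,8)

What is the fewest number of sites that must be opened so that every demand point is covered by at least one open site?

Coverage sets (demand points within 6 of each site):
  #1: {Z6, Z7}
  #2: {Z1, Z6}
  #3: {Z2, Z3, Z4}
  #4: {Z4, Z7}
  #5: {Z5}
  #6: {Z1}
  #7: {}
No 3 sites suffice: every size-3 union leaves at least one demand point uncovered.
But {#1, #2, #3, #5} covers everything, so the minimum is 4.

4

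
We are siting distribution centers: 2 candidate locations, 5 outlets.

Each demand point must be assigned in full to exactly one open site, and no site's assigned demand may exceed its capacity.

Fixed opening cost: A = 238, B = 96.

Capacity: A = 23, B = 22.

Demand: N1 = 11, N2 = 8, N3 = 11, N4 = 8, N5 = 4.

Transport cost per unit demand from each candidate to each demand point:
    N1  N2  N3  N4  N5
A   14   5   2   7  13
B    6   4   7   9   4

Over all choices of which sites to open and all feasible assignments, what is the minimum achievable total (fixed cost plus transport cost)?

Open {A, B}; cheapest assignment that respects the capacities:
  A (cap 23, load 23): N3, N4, N5 — cost 11×2 + 8×7 + 4×13 = 130
  B (cap 22, load 19): N1, N2 — cost 11×6 + 8×4 = 98
  Shipping 228, fixed 334 → total 562.
  Any other capacity-feasible assignment to {A, B} ships for at least 228.
Total demand is 42 and no other set of sites has combined capacity ≥ 42, so {A, B} is the only feasible choice of open sites. Minimum: 562.

562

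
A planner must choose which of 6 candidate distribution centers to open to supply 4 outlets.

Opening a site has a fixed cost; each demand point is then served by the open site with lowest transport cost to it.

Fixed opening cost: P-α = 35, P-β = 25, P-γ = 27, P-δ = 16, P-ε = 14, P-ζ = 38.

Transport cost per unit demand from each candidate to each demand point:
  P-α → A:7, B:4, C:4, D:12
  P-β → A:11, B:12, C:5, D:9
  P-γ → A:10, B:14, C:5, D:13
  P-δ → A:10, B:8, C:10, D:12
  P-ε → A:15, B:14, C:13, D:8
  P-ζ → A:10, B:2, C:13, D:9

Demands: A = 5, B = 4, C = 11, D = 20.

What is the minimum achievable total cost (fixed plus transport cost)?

Open {P-α, P-ε}: assign each demand point to its cheapest open site.
  A→P-α 5×7=35, B→P-α 4×4=16, C→P-α 11×4=44, D→P-ε 20×8=160
  transport cost 255, fixed 49 → total 304.
Compare {P-α, P-δ, P-ε}: transport cost 255 + fixed 65 = 320.
Compare {P-α, P-β, P-ε}: transport cost 255 + fixed 74 = 329.
Compare {P-α, P-γ, P-ε}: transport cost 255 + fixed 76 = 331.
All other subsets cost ≥ 320. Minimum total cost: 304.

304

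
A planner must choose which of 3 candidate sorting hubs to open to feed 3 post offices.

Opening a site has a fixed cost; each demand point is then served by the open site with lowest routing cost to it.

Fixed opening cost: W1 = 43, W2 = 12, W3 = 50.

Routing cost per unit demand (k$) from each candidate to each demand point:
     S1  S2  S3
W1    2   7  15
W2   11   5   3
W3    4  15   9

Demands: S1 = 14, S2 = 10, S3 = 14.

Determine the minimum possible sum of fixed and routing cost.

Open {W1, W2}: assign each demand point to its cheapest open site.
  S1→W1 14×2=28, S2→W2 10×5=50, S3→W2 14×3=42
  routing cost 120, fixed 55 → total 175.
Compare {W2, W3}: routing cost 148 + fixed 62 = 210.
Compare {W1, W2, W3}: routing cost 120 + fixed 105 = 225.
Compare {W2}: routing cost 246 + fixed 12 = 258.
All other subsets cost ≥ 210. Minimum total cost: 175.

175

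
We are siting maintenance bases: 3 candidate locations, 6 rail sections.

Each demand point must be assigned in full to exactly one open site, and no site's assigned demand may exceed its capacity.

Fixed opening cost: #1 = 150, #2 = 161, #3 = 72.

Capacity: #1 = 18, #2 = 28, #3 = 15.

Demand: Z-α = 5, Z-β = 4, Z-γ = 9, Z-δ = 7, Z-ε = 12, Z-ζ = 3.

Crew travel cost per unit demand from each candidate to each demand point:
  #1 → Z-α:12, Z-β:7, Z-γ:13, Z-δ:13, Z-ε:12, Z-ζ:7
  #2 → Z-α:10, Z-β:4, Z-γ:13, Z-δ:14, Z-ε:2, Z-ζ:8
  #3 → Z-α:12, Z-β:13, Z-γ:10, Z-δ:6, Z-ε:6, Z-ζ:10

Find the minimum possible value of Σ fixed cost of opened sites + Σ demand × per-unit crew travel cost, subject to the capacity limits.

516

Open {#2, #3}; cheapest assignment that respects the capacities:
  #2 (cap 28, load 28): Z-β, Z-γ, Z-ε, Z-ζ — cost 4×4 + 9×13 + 12×2 + 3×8 = 181
  #3 (cap 15, load 12): Z-α, Z-δ — cost 5×12 + 7×6 = 102
  Shipping 283, fixed 233 → total 516.
  Any other capacity-feasible assignment to {#2, #3} ships for at least 283.
Compare {#1, #2}: its best feasible assignment gives total 633.
Compare {#1, #2, #3}: its best feasible assignment gives total 653.
Every other set of open sites that can feasibly serve all demand totals ≥ 633 even under its best assignment. Minimum: 516.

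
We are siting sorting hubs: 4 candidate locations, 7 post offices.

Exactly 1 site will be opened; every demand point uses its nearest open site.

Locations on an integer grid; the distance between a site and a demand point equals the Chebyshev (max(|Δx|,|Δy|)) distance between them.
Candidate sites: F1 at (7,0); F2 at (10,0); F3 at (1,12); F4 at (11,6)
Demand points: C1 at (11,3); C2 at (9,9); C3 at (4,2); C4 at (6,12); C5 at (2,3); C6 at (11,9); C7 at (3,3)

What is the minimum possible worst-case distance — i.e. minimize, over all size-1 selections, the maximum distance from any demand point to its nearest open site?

9

Open {F4}.
  Farthest demand point is C5 at distance 9 (to F4); all others are ≤ 9.
With {F3} the worst case is 10.
With {F1} the worst case is 12.
No size-1 selection achieves below 9.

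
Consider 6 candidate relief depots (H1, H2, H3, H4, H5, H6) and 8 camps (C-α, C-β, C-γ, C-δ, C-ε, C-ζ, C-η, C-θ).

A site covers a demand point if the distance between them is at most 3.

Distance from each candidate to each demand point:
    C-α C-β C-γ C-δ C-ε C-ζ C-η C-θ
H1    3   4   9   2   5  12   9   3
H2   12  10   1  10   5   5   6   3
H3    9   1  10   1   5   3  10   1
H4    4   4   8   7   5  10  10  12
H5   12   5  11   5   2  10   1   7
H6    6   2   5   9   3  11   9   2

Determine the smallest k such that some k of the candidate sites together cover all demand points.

Coverage sets (demand points within 3 of each site):
  H1: {C-α, C-δ, C-θ}
  H2: {C-γ, C-θ}
  H3: {C-β, C-δ, C-ζ, C-θ}
  H4: {}
  H5: {C-ε, C-η}
  H6: {C-β, C-ε, C-θ}
No 3 sites suffice: every size-3 union leaves at least one demand point uncovered.
But {H1, H2, H3, H5} covers everything, so the minimum is 4.

4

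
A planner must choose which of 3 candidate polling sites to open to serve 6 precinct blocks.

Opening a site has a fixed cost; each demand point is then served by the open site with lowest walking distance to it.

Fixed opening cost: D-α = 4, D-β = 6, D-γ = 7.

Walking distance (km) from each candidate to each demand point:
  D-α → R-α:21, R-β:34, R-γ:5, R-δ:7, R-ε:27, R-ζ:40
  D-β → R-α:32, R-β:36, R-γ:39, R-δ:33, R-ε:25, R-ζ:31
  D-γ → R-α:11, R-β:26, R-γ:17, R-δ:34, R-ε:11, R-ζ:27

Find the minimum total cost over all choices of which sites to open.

98

Open {D-α, D-γ}: assign each demand point to its cheapest open site.
  R-α→D-γ 11, R-β→D-γ 26, R-γ→D-α 5, R-δ→D-α 7, R-ε→D-γ 11, R-ζ→D-γ 27
  walking distance 87, fixed 11 → total 98.
Compare {D-α, D-β, D-γ}: walking distance 87 + fixed 17 = 104.
Compare {D-γ}: walking distance 126 + fixed 7 = 133.
Compare {D-α, D-β}: walking distance 123 + fixed 10 = 133.
All other subsets cost ≥ 104. Minimum total cost: 98.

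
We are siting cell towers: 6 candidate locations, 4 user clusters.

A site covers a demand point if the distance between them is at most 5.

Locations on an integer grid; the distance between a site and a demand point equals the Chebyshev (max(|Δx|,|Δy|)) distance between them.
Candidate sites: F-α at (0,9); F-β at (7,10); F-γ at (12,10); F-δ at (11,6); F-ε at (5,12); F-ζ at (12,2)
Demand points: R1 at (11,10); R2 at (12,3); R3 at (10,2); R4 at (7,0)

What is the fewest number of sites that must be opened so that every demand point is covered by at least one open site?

Coverage sets (demand points within 5 of each site):
  F-α: {}
  F-β: {R1}
  F-γ: {R1}
  F-δ: {R1, R2, R3}
  F-ε: {}
  F-ζ: {R2, R3, R4}
No single site covers all 4 demand points.
But {F-β, F-ζ} covers everything, so the minimum is 2.

2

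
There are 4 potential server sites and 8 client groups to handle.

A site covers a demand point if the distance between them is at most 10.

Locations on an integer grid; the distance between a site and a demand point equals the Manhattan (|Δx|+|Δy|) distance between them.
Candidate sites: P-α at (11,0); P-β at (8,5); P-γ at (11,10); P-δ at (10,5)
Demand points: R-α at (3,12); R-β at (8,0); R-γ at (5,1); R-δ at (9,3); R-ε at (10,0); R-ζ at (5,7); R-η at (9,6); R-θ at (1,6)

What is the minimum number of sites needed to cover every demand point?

2

Coverage sets (demand points within 10 of each site):
  P-α: {R-β, R-γ, R-δ, R-ε, R-η}
  P-β: {R-β, R-γ, R-δ, R-ε, R-ζ, R-η, R-θ}
  P-γ: {R-α, R-δ, R-ζ, R-η}
  P-δ: {R-β, R-γ, R-δ, R-ε, R-ζ, R-η, R-θ}
No single site covers all 8 demand points.
But {P-β, P-γ} covers everything, so the minimum is 2.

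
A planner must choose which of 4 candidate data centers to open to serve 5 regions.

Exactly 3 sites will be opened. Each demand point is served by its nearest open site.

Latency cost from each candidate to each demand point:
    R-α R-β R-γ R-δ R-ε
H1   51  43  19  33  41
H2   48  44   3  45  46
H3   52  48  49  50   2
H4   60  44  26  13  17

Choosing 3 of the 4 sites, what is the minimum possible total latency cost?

110

Open {H2, H3, H4}.
  R-α→H2 48, R-β→H2 44, R-γ→H2 3, R-δ→H4 13, R-ε→H3 2  ⇒ total 110.
Compare {H1, H2, H4}: total 124.
Compare {H1, H3, H4}: total 128.
No size-3 selection does better; minimum is 110.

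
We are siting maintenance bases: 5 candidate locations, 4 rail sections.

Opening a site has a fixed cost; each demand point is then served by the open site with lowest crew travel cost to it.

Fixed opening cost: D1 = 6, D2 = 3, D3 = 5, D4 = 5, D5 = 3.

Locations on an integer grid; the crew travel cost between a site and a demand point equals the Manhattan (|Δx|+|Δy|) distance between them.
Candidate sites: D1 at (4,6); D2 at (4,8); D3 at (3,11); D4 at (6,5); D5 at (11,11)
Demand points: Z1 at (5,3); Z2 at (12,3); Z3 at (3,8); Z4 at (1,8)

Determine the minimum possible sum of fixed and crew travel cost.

23

Open {D2, D4}: assign each demand point to its cheapest open site.
  Z1→D4 3, Z2→D4 8, Z3→D2 1, Z4→D2 3
  crew travel cost 15, fixed 8 → total 23.
Compare {D2, D5}: crew travel cost 19 + fixed 6 = 25.
Compare {D2}: crew travel cost 23 + fixed 3 = 26.
Compare {D2, D4, D5}: crew travel cost 15 + fixed 11 = 26.
All other subsets cost ≥ 25. Minimum total cost: 23.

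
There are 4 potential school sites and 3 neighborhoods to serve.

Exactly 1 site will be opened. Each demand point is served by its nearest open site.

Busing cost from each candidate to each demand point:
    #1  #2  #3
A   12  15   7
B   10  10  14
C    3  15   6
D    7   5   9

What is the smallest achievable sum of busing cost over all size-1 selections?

Open {D}.
  #1→D 7, #2→D 5, #3→D 9  ⇒ total 21.
Compare {C}: total 24.
Compare {A}: total 34.
No size-1 selection does better; minimum is 21.

21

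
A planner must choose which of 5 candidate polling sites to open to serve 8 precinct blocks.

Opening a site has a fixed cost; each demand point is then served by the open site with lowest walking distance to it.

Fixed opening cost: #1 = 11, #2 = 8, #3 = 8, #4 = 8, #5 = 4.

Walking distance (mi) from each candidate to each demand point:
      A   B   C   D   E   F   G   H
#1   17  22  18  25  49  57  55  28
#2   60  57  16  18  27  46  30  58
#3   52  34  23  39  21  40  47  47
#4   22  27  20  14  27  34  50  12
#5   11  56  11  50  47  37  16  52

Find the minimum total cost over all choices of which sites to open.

Open {#4, #5}: assign each demand point to its cheapest open site.
  A→#5 11, B→#4 27, C→#5 11, D→#4 14, E→#4 27, F→#4 34, G→#5 16, H→#4 12
  walking distance 152, fixed 12 → total 164.
Compare {#3, #4, #5}: walking distance 146 + fixed 20 = 166.
Compare {#1, #4, #5}: walking distance 147 + fixed 23 = 170.
Compare {#2, #4, #5}: walking distance 152 + fixed 20 = 172.
All other subsets cost ≥ 166. Minimum total cost: 164.

164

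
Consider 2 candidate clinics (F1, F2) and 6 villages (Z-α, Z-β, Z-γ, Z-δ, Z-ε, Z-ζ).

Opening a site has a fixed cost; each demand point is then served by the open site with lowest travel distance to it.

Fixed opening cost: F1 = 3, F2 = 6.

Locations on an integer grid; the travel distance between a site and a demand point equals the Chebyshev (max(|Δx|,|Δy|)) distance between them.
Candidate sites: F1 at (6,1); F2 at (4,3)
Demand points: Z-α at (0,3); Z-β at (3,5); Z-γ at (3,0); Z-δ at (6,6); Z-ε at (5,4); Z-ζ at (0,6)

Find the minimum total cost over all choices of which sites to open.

Open {F2}: assign each demand point to its cheapest open site.
  Z-α→F2 4, Z-β→F2 2, Z-γ→F2 3, Z-δ→F2 3, Z-ε→F2 1, Z-ζ→F2 4
  travel distance 17, fixed 6 → total 23.
Compare {F1, F2}: travel distance 17 + fixed 9 = 26.
Compare {F1}: travel distance 27 + fixed 3 = 30.

23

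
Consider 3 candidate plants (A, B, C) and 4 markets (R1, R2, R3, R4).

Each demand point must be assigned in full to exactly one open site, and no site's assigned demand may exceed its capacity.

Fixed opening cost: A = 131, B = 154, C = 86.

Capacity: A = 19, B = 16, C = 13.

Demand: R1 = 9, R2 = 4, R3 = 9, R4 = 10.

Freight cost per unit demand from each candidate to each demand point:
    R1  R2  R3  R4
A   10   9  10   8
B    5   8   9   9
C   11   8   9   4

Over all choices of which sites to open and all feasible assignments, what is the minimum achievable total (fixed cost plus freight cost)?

Open {A, C}; cheapest assignment that respects the capacities:
  A (cap 19, load 19): R1, R4 — cost 9×10 + 10×8 = 170
  C (cap 13, load 13): R2, R3 — cost 4×8 + 9×9 = 113
  Shipping 283, fixed 217 → total 500.
  Any other capacity-feasible assignment to {A, C} ships for at least 283.
Compare {A, B}: its best feasible assignment gives total 532.
Compare {A, B, C}: its best feasible assignment gives total 578.
Every other set of open sites that can feasibly serve all demand totals ≥ 532 even under its best assignment. Minimum: 500.

500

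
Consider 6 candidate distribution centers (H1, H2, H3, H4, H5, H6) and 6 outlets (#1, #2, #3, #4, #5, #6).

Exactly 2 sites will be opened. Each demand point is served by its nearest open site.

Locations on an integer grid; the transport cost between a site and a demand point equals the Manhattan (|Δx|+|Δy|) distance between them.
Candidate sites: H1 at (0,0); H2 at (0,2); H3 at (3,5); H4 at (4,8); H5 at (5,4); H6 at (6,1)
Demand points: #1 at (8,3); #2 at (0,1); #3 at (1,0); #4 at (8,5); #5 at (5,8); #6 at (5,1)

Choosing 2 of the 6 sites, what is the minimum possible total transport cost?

Open {H1, H5}.
  #1→H5 4, #2→H1 1, #3→H1 1, #4→H5 4, #5→H5 4, #6→H5 3  ⇒ total 17.
Compare {H2, H5}: total 19.
Compare {H1, H6}: total 21.
No size-2 selection does better; minimum is 17.

17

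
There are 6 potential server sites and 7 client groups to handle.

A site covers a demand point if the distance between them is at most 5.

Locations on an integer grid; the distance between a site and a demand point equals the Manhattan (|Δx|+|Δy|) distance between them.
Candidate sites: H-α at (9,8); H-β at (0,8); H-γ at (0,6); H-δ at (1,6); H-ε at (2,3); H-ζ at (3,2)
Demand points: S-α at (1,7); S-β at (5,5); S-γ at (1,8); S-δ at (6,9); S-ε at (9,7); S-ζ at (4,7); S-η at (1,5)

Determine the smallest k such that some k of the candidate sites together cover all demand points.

2

Coverage sets (demand points within 5 of each site):
  H-α: {S-δ, S-ε}
  H-β: {S-α, S-γ, S-ζ, S-η}
  H-γ: {S-α, S-γ, S-ζ, S-η}
  H-δ: {S-α, S-β, S-γ, S-ζ, S-η}
  H-ε: {S-α, S-β, S-η}
  H-ζ: {S-β, S-η}
No single site covers all 7 demand points.
But {H-α, H-δ} covers everything, so the minimum is 2.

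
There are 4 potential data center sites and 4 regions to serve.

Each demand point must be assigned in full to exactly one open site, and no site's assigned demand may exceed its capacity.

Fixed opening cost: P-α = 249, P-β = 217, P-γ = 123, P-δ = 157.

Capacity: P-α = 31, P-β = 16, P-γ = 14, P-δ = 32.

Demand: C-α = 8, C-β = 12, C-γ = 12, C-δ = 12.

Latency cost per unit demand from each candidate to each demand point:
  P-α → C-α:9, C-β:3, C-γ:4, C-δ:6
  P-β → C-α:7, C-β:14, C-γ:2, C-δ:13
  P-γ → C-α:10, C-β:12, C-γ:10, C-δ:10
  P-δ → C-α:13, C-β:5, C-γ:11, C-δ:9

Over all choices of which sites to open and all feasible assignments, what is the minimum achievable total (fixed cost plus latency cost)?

670

Open {P-β, P-δ}; cheapest assignment that respects the capacities:
  P-β (cap 16, load 12): C-γ — cost 12×2 = 24
  P-δ (cap 32, load 32): C-α, C-β, C-δ — cost 8×13 + 12×5 + 12×9 = 272
  Shipping 296, fixed 374 → total 670.
  Any other capacity-feasible assignment to {P-β, P-δ} ships for at least 296.
Compare {P-γ, P-δ}: its best feasible assignment gives total 672.
Compare {P-α, P-δ}: its best feasible assignment gives total 690.
Every other set of open sites that can feasibly serve all demand totals ≥ 672 even under its best assignment. Minimum: 670.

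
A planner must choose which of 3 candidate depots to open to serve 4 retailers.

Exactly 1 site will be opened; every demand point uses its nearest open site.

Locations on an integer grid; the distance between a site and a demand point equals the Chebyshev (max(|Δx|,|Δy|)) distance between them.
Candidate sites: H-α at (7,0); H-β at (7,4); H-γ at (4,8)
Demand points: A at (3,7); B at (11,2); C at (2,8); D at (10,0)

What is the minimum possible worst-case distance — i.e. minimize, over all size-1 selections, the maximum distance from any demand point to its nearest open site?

Open {H-β}.
  Farthest demand point is C at distance 5 (to H-β); all others are ≤ 5.
With {H-α} the worst case is 8.
With {H-γ} the worst case is 8.
No size-1 selection achieves below 5.

5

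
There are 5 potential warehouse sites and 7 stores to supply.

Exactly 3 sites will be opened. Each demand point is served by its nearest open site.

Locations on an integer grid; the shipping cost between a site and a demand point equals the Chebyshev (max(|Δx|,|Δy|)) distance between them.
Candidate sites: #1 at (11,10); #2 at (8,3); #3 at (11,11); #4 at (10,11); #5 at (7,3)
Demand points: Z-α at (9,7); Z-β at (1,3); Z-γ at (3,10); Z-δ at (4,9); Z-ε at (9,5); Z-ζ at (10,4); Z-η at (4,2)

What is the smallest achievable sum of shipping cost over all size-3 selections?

29

Open {#1, #2, #5}.
  Z-α→#1 3, Z-β→#5 6, Z-γ→#2 7, Z-δ→#2 6, Z-ε→#2 2, Z-ζ→#2 2, Z-η→#5 3  ⇒ total 29.
Compare {#1, #3, #5}: total 30.
Compare {#1, #4, #5}: total 30.
No size-3 selection does better; minimum is 29.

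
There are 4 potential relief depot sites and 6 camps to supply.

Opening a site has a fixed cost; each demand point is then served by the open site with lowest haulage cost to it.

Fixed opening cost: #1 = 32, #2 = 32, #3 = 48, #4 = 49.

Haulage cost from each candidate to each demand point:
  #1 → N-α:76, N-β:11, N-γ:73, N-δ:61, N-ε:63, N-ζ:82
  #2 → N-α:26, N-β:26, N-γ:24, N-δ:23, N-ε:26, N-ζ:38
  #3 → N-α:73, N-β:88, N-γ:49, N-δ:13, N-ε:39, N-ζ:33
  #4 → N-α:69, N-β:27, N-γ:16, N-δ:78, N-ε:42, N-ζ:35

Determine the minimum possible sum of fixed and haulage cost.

Open {#2}: assign each demand point to its cheapest open site.
  N-α→#2 26, N-β→#2 26, N-γ→#2 24, N-δ→#2 23, N-ε→#2 26, N-ζ→#2 38
  haulage cost 163, fixed 32 → total 195.
Compare {#1, #2}: haulage cost 148 + fixed 64 = 212.
Compare {#2, #3}: haulage cost 148 + fixed 80 = 228.
Compare {#2, #4}: haulage cost 152 + fixed 81 = 233.
All other subsets cost ≥ 212. Minimum total cost: 195.

195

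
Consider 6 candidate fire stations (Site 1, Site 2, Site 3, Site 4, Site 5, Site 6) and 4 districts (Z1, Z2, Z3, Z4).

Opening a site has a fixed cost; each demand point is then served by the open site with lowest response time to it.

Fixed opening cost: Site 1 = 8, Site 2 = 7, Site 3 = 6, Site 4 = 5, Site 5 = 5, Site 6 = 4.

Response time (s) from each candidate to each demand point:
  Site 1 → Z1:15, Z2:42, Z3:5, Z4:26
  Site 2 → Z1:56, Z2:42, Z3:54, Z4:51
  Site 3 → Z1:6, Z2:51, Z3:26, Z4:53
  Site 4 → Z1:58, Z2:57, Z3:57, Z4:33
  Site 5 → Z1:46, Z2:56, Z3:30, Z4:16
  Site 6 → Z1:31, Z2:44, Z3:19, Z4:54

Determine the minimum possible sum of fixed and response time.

88

Open {Site 1, Site 3, Site 5}: assign each demand point to its cheapest open site.
  Z1→Site 3 6, Z2→Site 1 42, Z3→Site 1 5, Z4→Site 5 16
  response time 69, fixed 19 → total 88.
Compare {Site 1, Site 5}: response time 78 + fixed 13 = 91.
Compare {Site 1, Site 3, Site 5, Site 6}: response time 69 + fixed 23 = 92.
Compare {Site 1, Site 3}: response time 79 + fixed 14 = 93.
All other subsets cost ≥ 91. Minimum total cost: 88.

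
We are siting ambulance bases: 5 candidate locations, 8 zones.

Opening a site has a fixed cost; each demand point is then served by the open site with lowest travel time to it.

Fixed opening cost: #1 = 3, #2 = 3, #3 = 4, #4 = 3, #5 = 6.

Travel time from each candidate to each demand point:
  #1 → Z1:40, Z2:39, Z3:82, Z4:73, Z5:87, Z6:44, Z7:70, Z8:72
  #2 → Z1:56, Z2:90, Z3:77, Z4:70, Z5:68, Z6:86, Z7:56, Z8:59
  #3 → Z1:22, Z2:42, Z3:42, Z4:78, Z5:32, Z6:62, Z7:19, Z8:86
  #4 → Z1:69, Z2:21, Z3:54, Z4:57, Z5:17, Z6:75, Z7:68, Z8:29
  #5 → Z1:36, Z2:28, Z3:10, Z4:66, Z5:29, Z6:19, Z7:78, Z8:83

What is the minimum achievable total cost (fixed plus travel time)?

Open {#3, #4, #5}: assign each demand point to its cheapest open site.
  Z1→#3 22, Z2→#4 21, Z3→#5 10, Z4→#4 57, Z5→#4 17, Z6→#5 19, Z7→#3 19, Z8→#4 29
  travel time 194, fixed 13 → total 207.
Compare {#1, #3, #4, #5}: travel time 194 + fixed 16 = 210.
Compare {#2, #3, #4, #5}: travel time 194 + fixed 16 = 210.
Compare {#1, #2, #3, #4, #5}: travel time 194 + fixed 19 = 213.
All other subsets cost ≥ 210. Minimum total cost: 207.

207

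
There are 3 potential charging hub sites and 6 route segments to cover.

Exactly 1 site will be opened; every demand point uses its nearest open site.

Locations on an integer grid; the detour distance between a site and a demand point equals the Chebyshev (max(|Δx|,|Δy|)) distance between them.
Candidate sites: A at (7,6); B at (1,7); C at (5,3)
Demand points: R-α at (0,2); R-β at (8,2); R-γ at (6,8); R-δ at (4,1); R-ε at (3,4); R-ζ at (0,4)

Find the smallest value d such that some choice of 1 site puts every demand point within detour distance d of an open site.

5

Open {C}.
  Farthest demand point is R-α at detour distance 5 (to C); all others are ≤ 5.
With {A} the worst case is 7.
With {B} the worst case is 7.
No size-1 selection achieves below 5.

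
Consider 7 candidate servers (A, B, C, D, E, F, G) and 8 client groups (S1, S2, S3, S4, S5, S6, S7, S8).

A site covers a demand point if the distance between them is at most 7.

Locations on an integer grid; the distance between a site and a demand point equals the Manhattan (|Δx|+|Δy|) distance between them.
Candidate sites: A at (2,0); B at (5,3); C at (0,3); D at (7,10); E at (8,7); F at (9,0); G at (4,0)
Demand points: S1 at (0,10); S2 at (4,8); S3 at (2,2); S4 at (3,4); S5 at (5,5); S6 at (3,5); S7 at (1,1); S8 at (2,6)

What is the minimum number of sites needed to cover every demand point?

Coverage sets (demand points within 7 of each site):
  A: {S3, S4, S6, S7, S8}
  B: {S2, S3, S4, S5, S6, S7, S8}
  C: {S1, S3, S4, S5, S6, S7, S8}
  D: {S1, S2, S5}
  E: {S2, S5, S6, S8}
  F: {}
  G: {S3, S4, S5, S6, S7}
No single site covers all 8 demand points.
But {A, D} covers everything, so the minimum is 2.

2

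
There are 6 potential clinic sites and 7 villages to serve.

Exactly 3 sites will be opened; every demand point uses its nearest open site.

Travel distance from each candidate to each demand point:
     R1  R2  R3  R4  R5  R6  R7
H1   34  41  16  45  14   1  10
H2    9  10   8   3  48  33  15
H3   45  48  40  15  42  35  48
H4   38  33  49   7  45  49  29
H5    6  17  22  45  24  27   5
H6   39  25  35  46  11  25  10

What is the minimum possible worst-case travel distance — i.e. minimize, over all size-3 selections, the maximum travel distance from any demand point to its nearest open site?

Open {H1, H2, H6}.
  Farthest demand point is R5 at travel distance 11 (to H6); all others are ≤ 11.
With {H1, H2, H3} the worst case is 14.
With {H1, H2, H4} the worst case is 14.
No size-3 selection achieves below 11.

11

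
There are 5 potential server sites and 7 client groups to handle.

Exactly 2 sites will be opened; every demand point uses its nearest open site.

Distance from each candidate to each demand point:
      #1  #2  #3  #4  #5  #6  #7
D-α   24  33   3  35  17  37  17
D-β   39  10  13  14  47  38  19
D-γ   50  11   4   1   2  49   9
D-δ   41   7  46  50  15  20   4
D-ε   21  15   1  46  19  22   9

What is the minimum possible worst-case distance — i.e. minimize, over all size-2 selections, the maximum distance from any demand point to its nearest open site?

22

Open {D-β, D-ε}.
  Farthest demand point is #6 at distance 22 (to D-ε); all others are ≤ 22.
With {D-γ, D-ε} the worst case is 22.
With {D-α, D-δ} the worst case is 35.
No size-2 selection achieves below 22.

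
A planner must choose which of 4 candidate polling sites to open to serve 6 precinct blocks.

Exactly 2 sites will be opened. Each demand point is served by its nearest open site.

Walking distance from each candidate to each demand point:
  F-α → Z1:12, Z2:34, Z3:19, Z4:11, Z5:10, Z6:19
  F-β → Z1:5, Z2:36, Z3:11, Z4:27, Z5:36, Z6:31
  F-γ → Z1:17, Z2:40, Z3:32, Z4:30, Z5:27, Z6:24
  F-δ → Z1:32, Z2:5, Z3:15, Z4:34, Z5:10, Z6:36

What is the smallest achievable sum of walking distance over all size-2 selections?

72

Open {F-α, F-δ}.
  Z1→F-α 12, Z2→F-δ 5, Z3→F-δ 15, Z4→F-α 11, Z5→F-α 10, Z6→F-α 19  ⇒ total 72.
Compare {F-β, F-δ}: total 89.
Compare {F-α, F-β}: total 90.
No size-2 selection does better; minimum is 72.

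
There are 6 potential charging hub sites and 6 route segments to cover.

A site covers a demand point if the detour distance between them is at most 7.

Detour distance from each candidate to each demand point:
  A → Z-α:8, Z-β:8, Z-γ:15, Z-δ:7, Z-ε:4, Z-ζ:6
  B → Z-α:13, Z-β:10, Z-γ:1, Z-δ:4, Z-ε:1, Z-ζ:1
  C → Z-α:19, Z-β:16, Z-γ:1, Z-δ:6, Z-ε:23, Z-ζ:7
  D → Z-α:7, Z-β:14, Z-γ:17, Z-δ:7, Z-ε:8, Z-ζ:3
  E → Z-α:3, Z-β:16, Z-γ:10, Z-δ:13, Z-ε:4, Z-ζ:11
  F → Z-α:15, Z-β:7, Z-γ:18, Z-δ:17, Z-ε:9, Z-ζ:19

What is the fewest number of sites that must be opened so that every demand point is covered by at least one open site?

Coverage sets (demand points within 7 of each site):
  A: {Z-δ, Z-ε, Z-ζ}
  B: {Z-γ, Z-δ, Z-ε, Z-ζ}
  C: {Z-γ, Z-δ, Z-ζ}
  D: {Z-α, Z-δ, Z-ζ}
  E: {Z-α, Z-ε}
  F: {Z-β}
No 2 sites suffice: every size-2 union leaves at least one demand point uncovered.
But {B, D, F} covers everything, so the minimum is 3.

3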